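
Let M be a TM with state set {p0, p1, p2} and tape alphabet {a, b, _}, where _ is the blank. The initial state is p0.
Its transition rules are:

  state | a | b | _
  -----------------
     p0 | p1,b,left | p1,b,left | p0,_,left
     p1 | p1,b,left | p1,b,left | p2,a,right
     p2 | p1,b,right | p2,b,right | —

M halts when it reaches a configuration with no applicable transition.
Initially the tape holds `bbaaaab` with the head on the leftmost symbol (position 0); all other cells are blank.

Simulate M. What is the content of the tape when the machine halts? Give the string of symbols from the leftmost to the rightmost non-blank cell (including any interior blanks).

abbbbbbbbb

p0 | ___[b]baaaab_   read b → write b, move left, go to p1
p1 | __[_]bbaaaab_   read _ → write a, move right, go to p2
p2 | __a[b]baaaab_   read b → write b, move right, go to p2
p2 | __ab[b]aaaab_   read b → write b, move right, go to p2
p2 | __abb[a]aaab_   read a → write b, move right, go to p1
p1 | __abbb[a]aab_   read a → write b, move left, go to p1
p1 | __abb[b]baab_   read b → write b, move left, go to p1
p1 | __ab[b]bbaab_   read b → write b, move left, go to p1
p1 | __a[b]bbbaab_   read b → write b, move left, go to p1
p1 | __[a]bbbbaab_   read a → write b, move left, go to p1
p1 | _[_]bbbbbaab_   read _ → write a, move right, go to p2
p2 | _a[b]bbbbaab_   read b → write b, move right, go to p2
p2 | _ab[b]bbbaab_   read b → write b, move right, go to p2
p2 | _abb[b]bbaab_   read b → write b, move right, go to p2
p2 | _abbb[b]baab_   read b → write b, move right, go to p2
p2 | _abbbb[b]aab_   read b → write b, move right, go to p2
p2 | _abbbbb[a]ab_   read a → write b, move right, go to p1
p1 | _abbbbbb[a]b_   read a → write b, move left, go to p1
p1 | _abbbbb[b]bb_   read b → write b, move left, go to p1
p1 | _abbbb[b]bbb_   read b → write b, move left, go to p1
p1 | _abbb[b]bbbb_   read b → write b, move left, go to p1
p1 | _abb[b]bbbbb_   read b → write b, move left, go to p1
p1 | _ab[b]bbbbbb_   read b → write b, move left, go to p1
p1 | _a[b]bbbbbbb_   read b → write b, move left, go to p1
p1 | _[a]bbbbbbbb_   read a → write b, move left, go to p1
p1 | [_]bbbbbbbbb_   read _ → write a, move right, go to p2
p2 | a[b]bbbbbbbb_   read b → write b, move right, go to p2
p2 | ab[b]bbbbbbb_   read b → write b, move right, go to p2
p2 | abb[b]bbbbbb_   read b → write b, move right, go to p2
p2 | abbb[b]bbbbb_   read b → write b, move right, go to p2
p2 | abbbb[b]bbbb_   read b → write b, move right, go to p2
p2 | abbbbb[b]bbb_   read b → write b, move right, go to p2
p2 | abbbbbb[b]bb_   read b → write b, move right, go to p2
p2 | abbbbbbb[b]b_   read b → write b, move right, go to p2
p2 | abbbbbbbb[b]_   read b → write b, move right, go to p2
p2 | abbbbbbbbb[_]
The non-blank tape span at halt is abbbbbbbbb.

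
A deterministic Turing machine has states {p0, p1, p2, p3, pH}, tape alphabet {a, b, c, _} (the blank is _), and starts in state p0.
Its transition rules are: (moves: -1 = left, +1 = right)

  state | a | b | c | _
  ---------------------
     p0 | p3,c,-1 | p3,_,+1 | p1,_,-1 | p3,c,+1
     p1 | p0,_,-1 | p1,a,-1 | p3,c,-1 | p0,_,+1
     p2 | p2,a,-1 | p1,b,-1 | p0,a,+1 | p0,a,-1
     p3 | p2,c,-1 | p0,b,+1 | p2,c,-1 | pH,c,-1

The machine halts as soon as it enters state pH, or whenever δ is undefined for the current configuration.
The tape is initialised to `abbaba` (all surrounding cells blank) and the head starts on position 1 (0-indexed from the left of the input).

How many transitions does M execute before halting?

state=p0 head=1 tape=a[b]baba   (p0,b)→(p3,_,+1)
state=p3 head=2 tape=a_[b]aba   (p3,b)→(p0,b,+1)
state=p0 head=3 tape=a_b[a]ba   (p0,a)→(p3,c,-1)
state=p3 head=2 tape=a_[b]cba   (p3,b)→(p0,b,+1)
state=p0 head=3 tape=a_b[c]ba   (p0,c)→(p1,_,-1)
state=p1 head=2 tape=a_[b]_ba   (p1,b)→(p1,a,-1)
state=p1 head=1 tape=a[_]a_ba   (p1,_)→(p0,_,+1)
state=p0 head=2 tape=a_[a]_ba   (p0,a)→(p3,c,-1)
state=p3 head=1 tape=a[_]c_ba   (p3,_)→(pH,c,-1)
state=pH head=0 tape=[a]cc_ba
M halts after 9 transitions.

9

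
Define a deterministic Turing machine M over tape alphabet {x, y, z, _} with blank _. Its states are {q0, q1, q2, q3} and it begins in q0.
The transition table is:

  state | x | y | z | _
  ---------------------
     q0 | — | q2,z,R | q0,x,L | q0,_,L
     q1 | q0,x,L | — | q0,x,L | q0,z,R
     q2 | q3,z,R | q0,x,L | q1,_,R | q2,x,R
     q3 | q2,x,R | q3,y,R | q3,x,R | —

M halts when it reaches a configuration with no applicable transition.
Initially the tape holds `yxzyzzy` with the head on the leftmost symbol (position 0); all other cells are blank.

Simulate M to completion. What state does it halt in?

q3

state=q0 head=0 tape=[y]xzyzzy_   (q0,y)→(q2,z,R)
state=q2 head=1 tape=z[x]zyzzy_   (q2,x)→(q3,z,R)
state=q3 head=2 tape=zz[z]yzzy_   (q3,z)→(q3,x,R)
state=q3 head=3 tape=zzx[y]zzy_   (q3,y)→(q3,y,R)
state=q3 head=4 tape=zzxy[z]zy_   (q3,z)→(q3,x,R)
state=q3 head=5 tape=zzxyx[z]y_   (q3,z)→(q3,x,R)
state=q3 head=6 tape=zzxyxx[y]_   (q3,y)→(q3,y,R)
state=q3 head=7 tape=zzxyxxy[_]
No transition is defined for (q3, _); M halts in state q3.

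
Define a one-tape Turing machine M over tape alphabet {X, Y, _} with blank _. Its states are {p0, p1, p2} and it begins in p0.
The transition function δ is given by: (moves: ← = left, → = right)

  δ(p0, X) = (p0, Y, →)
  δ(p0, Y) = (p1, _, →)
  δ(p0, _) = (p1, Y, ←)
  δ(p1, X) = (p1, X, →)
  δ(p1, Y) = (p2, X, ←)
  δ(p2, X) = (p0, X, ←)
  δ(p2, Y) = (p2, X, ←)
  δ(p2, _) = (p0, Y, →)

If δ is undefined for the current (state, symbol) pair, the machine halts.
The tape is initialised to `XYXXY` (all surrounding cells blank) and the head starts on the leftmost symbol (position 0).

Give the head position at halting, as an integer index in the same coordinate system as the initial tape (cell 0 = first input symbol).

6

state=p0 head=0 tape=[X]YXXY__   (p0,X)→(p0,Y,→)
state=p0 head=1 tape=Y[Y]XXY__   (p0,Y)→(p1,_,→)
state=p1 head=2 tape=Y_[X]XY__   (p1,X)→(p1,X,→)
state=p1 head=3 tape=Y_X[X]Y__   (p1,X)→(p1,X,→)
state=p1 head=4 tape=Y_XX[Y]__   (p1,Y)→(p2,X,←)
state=p2 head=3 tape=Y_X[X]X__   (p2,X)→(p0,X,←)
state=p0 head=2 tape=Y_[X]XX__   (p0,X)→(p0,Y,→)
state=p0 head=3 tape=Y_Y[X]X__   (p0,X)→(p0,Y,→)
state=p0 head=4 tape=Y_YY[X]__   (p0,X)→(p0,Y,→)
state=p0 head=5 tape=Y_YYY[_]_   (p0,_)→(p1,Y,←)
state=p1 head=4 tape=Y_YY[Y]Y_   (p1,Y)→(p2,X,←)
state=p2 head=3 tape=Y_Y[Y]XY_   (p2,Y)→(p2,X,←)
state=p2 head=2 tape=Y_[Y]XXY_   (p2,Y)→(p2,X,←)
state=p2 head=1 tape=Y[_]XXXY_   (p2,_)→(p0,Y,→)
state=p0 head=2 tape=YY[X]XXY_   (p0,X)→(p0,Y,→)
state=p0 head=3 tape=YYY[X]XY_   (p0,X)→(p0,Y,→)
state=p0 head=4 tape=YYYY[X]Y_   (p0,X)→(p0,Y,→)
state=p0 head=5 tape=YYYYY[Y]_   (p0,Y)→(p1,_,→)
state=p1 head=6 tape=YYYYY_[_]
At halt the head is at cell 6.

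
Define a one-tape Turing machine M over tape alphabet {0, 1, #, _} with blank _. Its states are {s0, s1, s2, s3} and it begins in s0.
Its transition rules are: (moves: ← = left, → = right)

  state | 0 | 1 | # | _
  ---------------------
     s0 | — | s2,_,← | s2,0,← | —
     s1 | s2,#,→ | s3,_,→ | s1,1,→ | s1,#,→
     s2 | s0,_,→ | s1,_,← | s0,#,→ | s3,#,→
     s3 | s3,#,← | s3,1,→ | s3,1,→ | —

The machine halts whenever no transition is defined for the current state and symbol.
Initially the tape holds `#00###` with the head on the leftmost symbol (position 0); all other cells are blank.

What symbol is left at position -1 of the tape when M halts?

state=s0 head=0 tape=_[#]00###_   (s0,#)→(s2,0,←)
state=s2 head=-1 tape=[_]000###_   (s2,_)→(s3,#,→)
state=s3 head=0 tape=#[0]00###_   (s3,0)→(s3,#,←)
state=s3 head=-1 tape=[#]#00###_   (s3,#)→(s3,1,→)
state=s3 head=0 tape=1[#]00###_   (s3,#)→(s3,1,→)
state=s3 head=1 tape=11[0]0###_   (s3,0)→(s3,#,←)
state=s3 head=0 tape=1[1]#0###_   (s3,1)→(s3,1,→)
state=s3 head=1 tape=11[#]0###_   (s3,#)→(s3,1,→)
state=s3 head=2 tape=111[0]###_   (s3,0)→(s3,#,←)
state=s3 head=1 tape=11[1]####_   (s3,1)→(s3,1,→)
state=s3 head=2 tape=111[#]###_   (s3,#)→(s3,1,→)
state=s3 head=3 tape=1111[#]##_   (s3,#)→(s3,1,→)
state=s3 head=4 tape=11111[#]#_   (s3,#)→(s3,1,→)
state=s3 head=5 tape=111111[#]_   (s3,#)→(s3,1,→)
state=s3 head=6 tape=1111111[_]
Cell -1 holds 1 when M halts.

1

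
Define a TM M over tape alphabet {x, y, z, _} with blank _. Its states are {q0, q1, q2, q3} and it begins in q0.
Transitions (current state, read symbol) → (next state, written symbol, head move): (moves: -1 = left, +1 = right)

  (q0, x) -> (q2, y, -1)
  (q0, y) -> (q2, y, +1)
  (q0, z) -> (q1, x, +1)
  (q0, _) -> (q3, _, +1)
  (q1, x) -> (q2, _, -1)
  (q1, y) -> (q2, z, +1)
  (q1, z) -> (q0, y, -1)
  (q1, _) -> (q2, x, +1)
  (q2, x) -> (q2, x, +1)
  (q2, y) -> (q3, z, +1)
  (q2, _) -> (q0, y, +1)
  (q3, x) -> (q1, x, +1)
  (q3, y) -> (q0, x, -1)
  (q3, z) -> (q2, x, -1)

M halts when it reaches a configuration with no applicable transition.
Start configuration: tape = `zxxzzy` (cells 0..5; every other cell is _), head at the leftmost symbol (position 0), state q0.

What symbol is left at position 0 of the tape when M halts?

q0 | [z]xxzzy_   read z → write x, move +1, go to q1
q1 | x[x]xzzy_   read x → write _, move -1, go to q2
q2 | [x]_xzzy_   read x → write x, move +1, go to q2
q2 | x[_]xzzy_   read _ → write y, move +1, go to q0
q0 | xy[x]zzy_   read x → write y, move -1, go to q2
q2 | x[y]yzzy_   read y → write z, move +1, go to q3
q3 | xz[y]zzy_   read y → write x, move -1, go to q0
q0 | x[z]xzzy_   read z → write x, move +1, go to q1
q1 | xx[x]zzy_   read x → write _, move -1, go to q2
q2 | x[x]_zzy_   read x → write x, move +1, go to q2
q2 | xx[_]zzy_   read _ → write y, move +1, go to q0
q0 | xxy[z]zy_   read z → write x, move +1, go to q1
q1 | xxyx[z]y_   read z → write y, move -1, go to q0
q0 | xxy[x]yy_   read x → write y, move -1, go to q2
q2 | xx[y]yyy_   read y → write z, move +1, go to q3
q3 | xxz[y]yy_   read y → write x, move -1, go to q0
q0 | xx[z]xyy_   read z → write x, move +1, go to q1
q1 | xxx[x]yy_   read x → write _, move -1, go to q2
q2 | xx[x]_yy_   read x → write x, move +1, go to q2
q2 | xxx[_]yy_   read _ → write y, move +1, go to q0
q0 | xxxy[y]y_   read y → write y, move +1, go to q2
q2 | xxxyy[y]_   read y → write z, move +1, go to q3
q3 | xxxyyz[_]
Cell 0 holds x when M halts.

x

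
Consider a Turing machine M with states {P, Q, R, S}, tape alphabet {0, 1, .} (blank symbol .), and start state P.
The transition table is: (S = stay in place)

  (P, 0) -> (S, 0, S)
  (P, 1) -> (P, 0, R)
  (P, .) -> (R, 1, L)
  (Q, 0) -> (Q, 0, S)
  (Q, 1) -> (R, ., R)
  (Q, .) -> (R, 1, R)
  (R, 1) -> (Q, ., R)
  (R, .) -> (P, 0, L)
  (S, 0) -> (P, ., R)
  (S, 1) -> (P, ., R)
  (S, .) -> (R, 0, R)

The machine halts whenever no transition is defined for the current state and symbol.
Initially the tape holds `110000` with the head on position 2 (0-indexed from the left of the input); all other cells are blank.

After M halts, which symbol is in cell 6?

state=P head=2 tape=11[0]000.   (P,0)→(S,0,S)
state=S head=2 tape=11[0]000.   (S,0)→(P,.,R)
state=P head=3 tape=11.[0]00.   (P,0)→(S,0,S)
state=S head=3 tape=11.[0]00.   (S,0)→(P,.,R)
state=P head=4 tape=11..[0]0.   (P,0)→(S,0,S)
state=S head=4 tape=11..[0]0.   (S,0)→(P,.,R)
state=P head=5 tape=11...[0].   (P,0)→(S,0,S)
state=S head=5 tape=11...[0].   (S,0)→(P,.,R)
state=P head=6 tape=11....[.]   (P,.)→(R,1,L)
state=R head=5 tape=11...[.]1   (R,.)→(P,0,L)
state=P head=4 tape=11..[.]01   (P,.)→(R,1,L)
state=R head=3 tape=11.[.]101   (R,.)→(P,0,L)
state=P head=2 tape=11[.]0101   (P,.)→(R,1,L)
state=R head=1 tape=1[1]10101   (R,1)→(Q,.,R)
state=Q head=2 tape=1.[1]0101   (Q,1)→(R,.,R)
state=R head=3 tape=1..[0]101
Cell 6 holds 1 when M halts.

1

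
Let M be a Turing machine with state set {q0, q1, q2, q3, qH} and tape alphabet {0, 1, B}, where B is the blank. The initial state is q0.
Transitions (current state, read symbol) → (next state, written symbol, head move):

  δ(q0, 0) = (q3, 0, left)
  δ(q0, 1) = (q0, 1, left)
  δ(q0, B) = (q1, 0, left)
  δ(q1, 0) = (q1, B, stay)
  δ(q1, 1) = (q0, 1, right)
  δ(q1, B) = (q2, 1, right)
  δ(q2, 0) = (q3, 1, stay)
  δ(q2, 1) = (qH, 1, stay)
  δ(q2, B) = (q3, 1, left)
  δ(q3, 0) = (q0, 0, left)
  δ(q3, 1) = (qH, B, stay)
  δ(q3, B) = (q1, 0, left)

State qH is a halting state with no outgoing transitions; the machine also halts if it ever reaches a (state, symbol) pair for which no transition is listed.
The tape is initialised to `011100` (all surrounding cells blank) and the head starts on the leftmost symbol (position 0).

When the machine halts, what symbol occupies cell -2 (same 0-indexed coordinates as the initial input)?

state=q0 head=0 tape=BB[0]11100   (q0,0)→(q3,0,left)
state=q3 head=-1 tape=B[B]011100   (q3,B)→(q1,0,left)
state=q1 head=-2 tape=[B]0011100   (q1,B)→(q2,1,right)
state=q2 head=-1 tape=1[0]011100   (q2,0)→(q3,1,stay)
state=q3 head=-1 tape=1[1]011100   (q3,1)→(qH,B,stay)
state=qH head=-1 tape=1[B]011100
Cell -2 holds 1 when M halts.

1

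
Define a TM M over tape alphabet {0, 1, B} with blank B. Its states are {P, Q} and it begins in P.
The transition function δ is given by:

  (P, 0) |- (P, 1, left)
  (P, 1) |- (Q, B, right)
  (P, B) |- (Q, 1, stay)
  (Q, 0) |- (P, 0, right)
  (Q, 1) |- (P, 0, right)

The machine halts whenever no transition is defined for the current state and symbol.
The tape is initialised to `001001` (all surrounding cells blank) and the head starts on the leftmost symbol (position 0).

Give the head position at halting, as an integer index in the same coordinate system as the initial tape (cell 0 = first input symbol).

6

P | B[0]01001B   read 0 → write 1, move left, go to P
P | [B]101001B   read B → write 1, move stay, go to Q
Q | [1]101001B   read 1 → write 0, move right, go to P
P | 0[1]01001B   read 1 → write B, move right, go to Q
Q | 0B[0]1001B   read 0 → write 0, move right, go to P
P | 0B0[1]001B   read 1 → write B, move right, go to Q
Q | 0B0B[0]01B   read 0 → write 0, move right, go to P
P | 0B0B0[0]1B   read 0 → write 1, move left, go to P
P | 0B0B[0]11B   read 0 → write 1, move left, go to P
P | 0B0[B]111B   read B → write 1, move stay, go to Q
Q | 0B0[1]111B   read 1 → write 0, move right, go to P
P | 0B00[1]11B   read 1 → write B, move right, go to Q
Q | 0B00B[1]1B   read 1 → write 0, move right, go to P
P | 0B00B0[1]B   read 1 → write B, move right, go to Q
Q | 0B00B0B[B]
At halt the head is at cell 6.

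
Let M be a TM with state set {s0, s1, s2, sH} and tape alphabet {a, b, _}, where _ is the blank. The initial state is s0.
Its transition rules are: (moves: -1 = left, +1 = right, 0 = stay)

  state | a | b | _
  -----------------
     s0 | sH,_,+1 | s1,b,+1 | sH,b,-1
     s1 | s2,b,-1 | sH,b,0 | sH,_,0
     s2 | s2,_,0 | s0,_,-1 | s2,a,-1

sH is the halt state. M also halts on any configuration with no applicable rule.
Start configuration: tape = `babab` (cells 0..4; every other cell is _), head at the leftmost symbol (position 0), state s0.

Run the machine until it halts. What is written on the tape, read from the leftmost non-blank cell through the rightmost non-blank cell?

b_bbab

state=s0 head=0 tape=__[b]abab   (s0,b)→(s1,b,+1)
state=s1 head=1 tape=__b[a]bab   (s1,a)→(s2,b,-1)
state=s2 head=0 tape=__[b]bbab   (s2,b)→(s0,_,-1)
state=s0 head=-1 tape=_[_]_bbab   (s0,_)→(sH,b,-1)
state=sH head=-2 tape=[_]b_bbab
The non-blank tape span at halt is b_bbab.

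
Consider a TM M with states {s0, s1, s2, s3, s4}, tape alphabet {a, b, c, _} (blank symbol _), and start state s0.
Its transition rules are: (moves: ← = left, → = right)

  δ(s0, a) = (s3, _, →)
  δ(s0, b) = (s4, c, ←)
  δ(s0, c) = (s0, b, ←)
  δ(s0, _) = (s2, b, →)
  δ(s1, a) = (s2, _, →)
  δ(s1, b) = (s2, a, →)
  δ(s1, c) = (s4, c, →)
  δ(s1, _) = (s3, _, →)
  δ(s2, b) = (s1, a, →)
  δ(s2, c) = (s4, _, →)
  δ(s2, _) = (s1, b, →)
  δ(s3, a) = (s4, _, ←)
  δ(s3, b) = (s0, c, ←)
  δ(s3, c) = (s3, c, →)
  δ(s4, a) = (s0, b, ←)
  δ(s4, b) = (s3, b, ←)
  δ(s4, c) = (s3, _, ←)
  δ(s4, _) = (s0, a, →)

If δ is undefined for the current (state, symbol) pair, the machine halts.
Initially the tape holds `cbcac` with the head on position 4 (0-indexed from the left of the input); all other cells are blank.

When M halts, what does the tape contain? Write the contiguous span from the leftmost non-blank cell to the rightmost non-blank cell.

s0 | cbca[c]_____   read c → write b, move ←, go to s0
s0 | cbc[a]b_____   read a → write _, move →, go to s3
s3 | cbc_[b]_____   read b → write c, move ←, go to s0
s0 | cbc[_]c_____   read _ → write b, move →, go to s2
s2 | cbcb[c]_____   read c → write _, move →, go to s4
s4 | cbcb_[_]____   read _ → write a, move →, go to s0
s0 | cbcb_a[_]___   read _ → write b, move →, go to s2
s2 | cbcb_ab[_]__   read _ → write b, move →, go to s1
s1 | cbcb_abb[_]_   read _ → write _, move →, go to s3
s3 | cbcb_abb_[_]
The non-blank tape span at halt is cbcb_abb.

cbcb_abb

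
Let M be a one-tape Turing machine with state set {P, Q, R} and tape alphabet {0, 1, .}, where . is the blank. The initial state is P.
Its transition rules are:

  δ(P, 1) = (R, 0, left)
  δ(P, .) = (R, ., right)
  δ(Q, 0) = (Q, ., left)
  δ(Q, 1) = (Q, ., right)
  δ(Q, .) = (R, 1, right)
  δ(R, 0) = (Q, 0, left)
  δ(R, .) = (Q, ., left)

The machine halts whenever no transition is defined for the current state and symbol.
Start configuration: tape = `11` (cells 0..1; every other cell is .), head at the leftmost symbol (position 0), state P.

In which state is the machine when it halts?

R

P | ..[1]1   read 1 → write 0, move left, go to R
R | .[.]01   read . → write ., move left, go to Q
Q | [.].01   read . → write 1, move right, go to R
R | 1[.]01   read . → write ., move left, go to Q
Q | [1].01   read 1 → write ., move right, go to Q
Q | .[.]01   read . → write 1, move right, go to R
R | .1[0]1   read 0 → write 0, move left, go to Q
Q | .[1]01   read 1 → write ., move right, go to Q
Q | ..[0]1   read 0 → write ., move left, go to Q
Q | .[.].1   read . → write 1, move right, go to R
R | .1[.]1   read . → write ., move left, go to Q
Q | .[1].1   read 1 → write ., move right, go to Q
Q | ..[.]1   read . → write 1, move right, go to R
R | ..1[1]
No transition is defined for (R, 1); M halts in state R.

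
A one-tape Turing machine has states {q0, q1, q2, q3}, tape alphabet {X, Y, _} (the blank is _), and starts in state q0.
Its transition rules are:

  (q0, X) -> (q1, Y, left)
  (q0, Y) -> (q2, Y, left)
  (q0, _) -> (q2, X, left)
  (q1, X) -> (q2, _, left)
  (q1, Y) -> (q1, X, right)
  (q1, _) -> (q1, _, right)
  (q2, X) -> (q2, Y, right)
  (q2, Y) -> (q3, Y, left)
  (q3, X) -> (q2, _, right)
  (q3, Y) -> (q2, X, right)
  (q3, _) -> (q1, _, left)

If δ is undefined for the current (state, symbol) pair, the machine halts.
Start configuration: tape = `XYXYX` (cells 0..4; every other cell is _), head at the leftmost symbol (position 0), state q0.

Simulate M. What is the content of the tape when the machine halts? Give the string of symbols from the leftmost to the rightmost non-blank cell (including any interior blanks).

q0 | _[X]YXYX   read X → write Y, move left, go to q1
q1 | [_]YYXYX   read _ → write _, move right, go to q1
q1 | _[Y]YXYX   read Y → write X, move right, go to q1
q1 | _X[Y]XYX   read Y → write X, move right, go to q1
q1 | _XX[X]YX   read X → write _, move left, go to q2
q2 | _X[X]_YX   read X → write Y, move right, go to q2
q2 | _XY[_]YX
The non-blank tape span at halt is XY_YX.

XY_YX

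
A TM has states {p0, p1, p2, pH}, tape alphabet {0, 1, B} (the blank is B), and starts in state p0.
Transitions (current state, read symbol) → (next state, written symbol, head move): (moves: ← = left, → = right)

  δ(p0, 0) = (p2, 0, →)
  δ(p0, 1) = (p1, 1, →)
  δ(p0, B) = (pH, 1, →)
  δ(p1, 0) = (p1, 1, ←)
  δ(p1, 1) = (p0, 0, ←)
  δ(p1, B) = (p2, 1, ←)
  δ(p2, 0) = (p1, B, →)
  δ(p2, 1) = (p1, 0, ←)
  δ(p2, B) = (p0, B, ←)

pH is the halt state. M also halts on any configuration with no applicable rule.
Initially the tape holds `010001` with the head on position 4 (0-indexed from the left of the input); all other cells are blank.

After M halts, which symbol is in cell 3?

1

state=p0 head=4 tape=0100[0]1   (p0,0)→(p2,0,→)
state=p2 head=5 tape=01000[1]   (p2,1)→(p1,0,←)
state=p1 head=4 tape=0100[0]0   (p1,0)→(p1,1,←)
state=p1 head=3 tape=010[0]10   (p1,0)→(p1,1,←)
state=p1 head=2 tape=01[0]110   (p1,0)→(p1,1,←)
state=p1 head=1 tape=0[1]1110   (p1,1)→(p0,0,←)
state=p0 head=0 tape=[0]01110   (p0,0)→(p2,0,→)
state=p2 head=1 tape=0[0]1110   (p2,0)→(p1,B,→)
state=p1 head=2 tape=0B[1]110   (p1,1)→(p0,0,←)
state=p0 head=1 tape=0[B]0110   (p0,B)→(pH,1,→)
state=pH head=2 tape=01[0]110
Cell 3 holds 1 when M halts.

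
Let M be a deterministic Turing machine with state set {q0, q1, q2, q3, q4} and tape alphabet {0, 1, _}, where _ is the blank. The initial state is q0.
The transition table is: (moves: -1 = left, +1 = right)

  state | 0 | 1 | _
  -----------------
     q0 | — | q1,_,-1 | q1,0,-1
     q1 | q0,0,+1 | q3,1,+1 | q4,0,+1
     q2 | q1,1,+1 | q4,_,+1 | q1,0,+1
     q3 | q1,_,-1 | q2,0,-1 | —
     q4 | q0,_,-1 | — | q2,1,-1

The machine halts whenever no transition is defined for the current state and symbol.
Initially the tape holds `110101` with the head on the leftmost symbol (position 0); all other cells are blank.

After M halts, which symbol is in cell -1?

q0 | _[1]10101   read 1 → write _, move -1, go to q1
q1 | [_]_10101   read _ → write 0, move +1, go to q4
q4 | 0[_]10101   read _ → write 1, move -1, go to q2
q2 | [0]110101   read 0 → write 1, move +1, go to q1
q1 | 1[1]10101   read 1 → write 1, move +1, go to q3
q3 | 11[1]0101   read 1 → write 0, move -1, go to q2
q2 | 1[1]00101   read 1 → write _, move +1, go to q4
q4 | 1_[0]0101   read 0 → write _, move -1, go to q0
q0 | 1[_]_0101   read _ → write 0, move -1, go to q1
q1 | [1]0_0101   read 1 → write 1, move +1, go to q3
q3 | 1[0]_0101   read 0 → write _, move -1, go to q1
q1 | [1]__0101   read 1 → write 1, move +1, go to q3
q3 | 1[_]_0101
Cell -1 holds 1 when M halts.

1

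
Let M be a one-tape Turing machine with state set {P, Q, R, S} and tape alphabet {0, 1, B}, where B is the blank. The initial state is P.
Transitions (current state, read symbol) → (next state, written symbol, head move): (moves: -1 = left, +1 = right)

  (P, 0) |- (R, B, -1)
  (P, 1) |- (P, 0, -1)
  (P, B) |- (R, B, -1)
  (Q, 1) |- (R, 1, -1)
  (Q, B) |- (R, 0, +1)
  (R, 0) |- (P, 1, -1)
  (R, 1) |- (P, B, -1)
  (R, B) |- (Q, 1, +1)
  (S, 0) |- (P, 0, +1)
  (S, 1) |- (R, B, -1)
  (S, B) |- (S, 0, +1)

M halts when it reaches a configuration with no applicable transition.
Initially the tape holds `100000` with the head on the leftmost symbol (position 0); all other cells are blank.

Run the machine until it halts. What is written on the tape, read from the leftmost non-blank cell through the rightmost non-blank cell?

101010100000

P | BBBBBB[1]00000   read 1 → write 0, move -1, go to P
P | BBBBB[B]000000   read B → write B, move -1, go to R
R | BBBB[B]B000000   read B → write 1, move +1, go to Q
Q | BBBB1[B]000000   read B → write 0, move +1, go to R
R | BBBB10[0]00000   read 0 → write 1, move -1, go to P
P | BBBB1[0]100000   read 0 → write B, move -1, go to R
R | BBBB[1]B100000   read 1 → write B, move -1, go to P
P | BBB[B]BB100000   read B → write B, move -1, go to R
R | BB[B]BBB100000   read B → write 1, move +1, go to Q
Q | BB1[B]BB100000   read B → write 0, move +1, go to R
R | BB10[B]B100000   read B → write 1, move +1, go to Q
Q | BB101[B]100000   read B → write 0, move +1, go to R
R | BB1010[1]00000   read 1 → write B, move -1, go to P
P | BB101[0]B00000   read 0 → write B, move -1, go to R
R | BB10[1]BB00000   read 1 → write B, move -1, go to P
P | BB1[0]BBB00000   read 0 → write B, move -1, go to R
R | BB[1]BBBB00000   read 1 → write B, move -1, go to P
P | B[B]BBBBB00000   read B → write B, move -1, go to R
R | [B]BBBBBB00000   read B → write 1, move +1, go to Q
Q | 1[B]BBBBB00000   read B → write 0, move +1, go to R
R | 10[B]BBBB00000   read B → write 1, move +1, go to Q
Q | 101[B]BBB00000   read B → write 0, move +1, go to R
R | 1010[B]BB00000   read B → write 1, move +1, go to Q
Q | 10101[B]B00000   read B → write 0, move +1, go to R
R | 101010[B]00000   read B → write 1, move +1, go to Q
Q | 1010101[0]0000
The non-blank tape span at halt is 101010100000.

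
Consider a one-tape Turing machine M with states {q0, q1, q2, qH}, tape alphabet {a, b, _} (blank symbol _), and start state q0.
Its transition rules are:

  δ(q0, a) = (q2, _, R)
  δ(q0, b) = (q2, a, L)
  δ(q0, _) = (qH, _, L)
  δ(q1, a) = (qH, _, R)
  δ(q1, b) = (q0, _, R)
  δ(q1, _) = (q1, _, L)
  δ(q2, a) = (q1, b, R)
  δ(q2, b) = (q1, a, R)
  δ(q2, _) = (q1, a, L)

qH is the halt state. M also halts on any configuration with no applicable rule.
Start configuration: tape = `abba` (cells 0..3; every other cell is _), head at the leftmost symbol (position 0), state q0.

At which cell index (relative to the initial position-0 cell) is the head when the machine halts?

q0 | [a]bba_   read a → write _, move R, go to q2
q2 | _[b]ba_   read b → write a, move R, go to q1
q1 | _a[b]a_   read b → write _, move R, go to q0
q0 | _a_[a]_   read a → write _, move R, go to q2
q2 | _a__[_]   read _ → write a, move L, go to q1
q1 | _a_[_]a   read _ → write _, move L, go to q1
q1 | _a[_]_a   read _ → write _, move L, go to q1
q1 | _[a]__a   read a → write _, move R, go to qH
qH | __[_]_a
At halt the head is at cell 2.

2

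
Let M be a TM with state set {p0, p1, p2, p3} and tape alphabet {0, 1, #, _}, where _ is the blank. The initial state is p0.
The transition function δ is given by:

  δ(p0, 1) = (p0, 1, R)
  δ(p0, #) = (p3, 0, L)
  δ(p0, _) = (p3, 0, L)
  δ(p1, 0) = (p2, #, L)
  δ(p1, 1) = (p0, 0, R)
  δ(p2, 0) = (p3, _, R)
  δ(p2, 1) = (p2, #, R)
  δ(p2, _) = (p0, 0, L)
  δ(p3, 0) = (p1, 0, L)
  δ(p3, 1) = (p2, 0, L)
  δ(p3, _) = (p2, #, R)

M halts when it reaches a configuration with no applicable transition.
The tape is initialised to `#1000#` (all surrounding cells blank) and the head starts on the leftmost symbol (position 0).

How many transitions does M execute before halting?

state=p0 head=0 tape=__[#]1000#   (p0,#)→(p3,0,L)
state=p3 head=-1 tape=_[_]01000#   (p3,_)→(p2,#,R)
state=p2 head=0 tape=_#[0]1000#   (p2,0)→(p3,_,R)
state=p3 head=1 tape=_#_[1]000#   (p3,1)→(p2,0,L)
state=p2 head=0 tape=_#[_]0000#   (p2,_)→(p0,0,L)
state=p0 head=-1 tape=_[#]00000#   (p0,#)→(p3,0,L)
state=p3 head=-2 tape=[_]000000#   (p3,_)→(p2,#,R)
state=p2 head=-1 tape=#[0]00000#   (p2,0)→(p3,_,R)
state=p3 head=0 tape=#_[0]0000#   (p3,0)→(p1,0,L)
state=p1 head=-1 tape=#[_]00000#
M halts after 9 transitions.

9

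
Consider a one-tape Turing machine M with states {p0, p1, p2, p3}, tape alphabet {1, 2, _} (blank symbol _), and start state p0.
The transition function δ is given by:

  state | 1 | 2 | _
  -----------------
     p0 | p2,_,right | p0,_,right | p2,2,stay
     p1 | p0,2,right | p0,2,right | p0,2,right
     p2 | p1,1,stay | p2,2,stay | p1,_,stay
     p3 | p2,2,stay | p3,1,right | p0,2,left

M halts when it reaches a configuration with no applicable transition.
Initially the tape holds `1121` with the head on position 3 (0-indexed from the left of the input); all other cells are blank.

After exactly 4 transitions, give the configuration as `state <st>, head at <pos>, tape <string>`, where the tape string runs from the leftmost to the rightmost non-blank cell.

state p2, head at 5, tape 112_22

state=p0 head=3 tape=112[1]__   (p0,1)→(p2,_,right)
state=p2 head=4 tape=112_[_]_   (p2,_)→(p1,_,stay)
state=p1 head=4 tape=112_[_]_   (p1,_)→(p0,2,right)
state=p0 head=5 tape=112_2[_]   (p0,_)→(p2,2,stay)
state=p2 head=5 tape=112_2[2]
After 4 steps: state p2, head at 5, tape 112_22.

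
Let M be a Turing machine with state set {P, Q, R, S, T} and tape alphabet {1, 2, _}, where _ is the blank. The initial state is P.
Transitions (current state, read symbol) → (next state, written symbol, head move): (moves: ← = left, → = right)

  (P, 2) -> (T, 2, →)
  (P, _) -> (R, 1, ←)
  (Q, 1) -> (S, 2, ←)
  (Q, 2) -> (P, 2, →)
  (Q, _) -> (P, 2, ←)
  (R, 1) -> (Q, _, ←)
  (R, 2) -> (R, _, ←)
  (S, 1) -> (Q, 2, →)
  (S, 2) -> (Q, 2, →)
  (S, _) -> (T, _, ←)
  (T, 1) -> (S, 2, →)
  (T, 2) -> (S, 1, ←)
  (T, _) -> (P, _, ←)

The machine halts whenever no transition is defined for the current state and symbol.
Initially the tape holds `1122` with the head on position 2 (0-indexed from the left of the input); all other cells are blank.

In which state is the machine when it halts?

R

state=P head=2 tape=____11[2]2_   (P,2)→(T,2,→)
state=T head=3 tape=____112[2]_   (T,2)→(S,1,←)
state=S head=2 tape=____11[2]1_   (S,2)→(Q,2,→)
state=Q head=3 tape=____112[1]_   (Q,1)→(S,2,←)
state=S head=2 tape=____11[2]2_   (S,2)→(Q,2,→)
state=Q head=3 tape=____112[2]_   (Q,2)→(P,2,→)
state=P head=4 tape=____1122[_]   (P,_)→(R,1,←)
state=R head=3 tape=____112[2]1   (R,2)→(R,_,←)
state=R head=2 tape=____11[2]_1   (R,2)→(R,_,←)
state=R head=1 tape=____1[1]__1   (R,1)→(Q,_,←)
state=Q head=0 tape=____[1]___1   (Q,1)→(S,2,←)
state=S head=-1 tape=___[_]2___1   (S,_)→(T,_,←)
state=T head=-2 tape=__[_]_2___1   (T,_)→(P,_,←)
state=P head=-3 tape=_[_]__2___1   (P,_)→(R,1,←)
state=R head=-4 tape=[_]1__2___1
No transition is defined for (R, _); M halts in state R.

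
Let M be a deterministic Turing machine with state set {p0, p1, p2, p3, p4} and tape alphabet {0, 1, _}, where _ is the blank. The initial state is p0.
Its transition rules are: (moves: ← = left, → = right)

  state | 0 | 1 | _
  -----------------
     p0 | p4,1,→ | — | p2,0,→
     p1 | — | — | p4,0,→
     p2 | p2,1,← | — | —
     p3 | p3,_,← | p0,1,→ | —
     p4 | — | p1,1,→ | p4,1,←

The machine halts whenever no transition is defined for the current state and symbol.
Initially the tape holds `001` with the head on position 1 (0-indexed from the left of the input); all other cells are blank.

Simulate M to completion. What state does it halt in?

p4

p0 | 0[0]1__   read 0 → write 1, move →, go to p4
p4 | 01[1]__   read 1 → write 1, move →, go to p1
p1 | 011[_]_   read _ → write 0, move →, go to p4
p4 | 0110[_]   read _ → write 1, move ←, go to p4
p4 | 011[0]1
No transition is defined for (p4, 0); M halts in state p4.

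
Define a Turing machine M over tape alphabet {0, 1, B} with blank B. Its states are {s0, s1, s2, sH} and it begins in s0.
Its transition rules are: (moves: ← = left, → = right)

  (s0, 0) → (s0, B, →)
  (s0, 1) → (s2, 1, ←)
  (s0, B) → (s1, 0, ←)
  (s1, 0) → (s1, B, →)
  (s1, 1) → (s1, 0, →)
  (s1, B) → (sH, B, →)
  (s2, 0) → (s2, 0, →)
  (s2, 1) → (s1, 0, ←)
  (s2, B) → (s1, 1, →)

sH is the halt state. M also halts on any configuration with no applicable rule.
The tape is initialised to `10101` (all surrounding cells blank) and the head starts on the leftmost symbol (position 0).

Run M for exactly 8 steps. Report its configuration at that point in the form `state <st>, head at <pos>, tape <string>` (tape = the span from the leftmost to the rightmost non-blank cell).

state sH, head at 6, tape 10B0B0

s0 | B[1]0101BB   read 1 → write 1, move ←, go to s2
s2 | [B]10101BB   read B → write 1, move →, go to s1
s1 | 1[1]0101BB   read 1 → write 0, move →, go to s1
s1 | 10[0]101BB   read 0 → write B, move →, go to s1
s1 | 10B[1]01BB   read 1 → write 0, move →, go to s1
s1 | 10B0[0]1BB   read 0 → write B, move →, go to s1
s1 | 10B0B[1]BB   read 1 → write 0, move →, go to s1
s1 | 10B0B0[B]B   read B → write B, move →, go to sH
sH | 10B0B0B[B]
After 8 steps: state sH, head at 6, tape 10B0B0.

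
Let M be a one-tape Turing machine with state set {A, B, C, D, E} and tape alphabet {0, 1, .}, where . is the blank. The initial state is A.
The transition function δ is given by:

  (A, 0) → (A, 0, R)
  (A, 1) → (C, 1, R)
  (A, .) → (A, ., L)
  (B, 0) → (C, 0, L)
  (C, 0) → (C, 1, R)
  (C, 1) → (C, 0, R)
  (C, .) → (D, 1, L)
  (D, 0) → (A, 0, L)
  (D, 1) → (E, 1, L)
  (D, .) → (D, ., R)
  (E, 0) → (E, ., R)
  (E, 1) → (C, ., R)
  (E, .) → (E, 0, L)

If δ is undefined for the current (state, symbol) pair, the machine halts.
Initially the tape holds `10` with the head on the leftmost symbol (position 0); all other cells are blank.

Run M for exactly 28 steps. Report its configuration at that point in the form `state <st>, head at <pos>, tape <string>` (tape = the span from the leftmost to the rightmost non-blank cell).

state A, head at 2, tape 0..01

state=A head=0 tape=[1]0....   (A,1)→(C,1,R)
state=C head=1 tape=1[0]....   (C,0)→(C,1,R)
state=C head=2 tape=11[.]...   (C,.)→(D,1,L)
state=D head=1 tape=1[1]1...   (D,1)→(E,1,L)
state=E head=0 tape=[1]11...   (E,1)→(C,.,R)
state=C head=1 tape=.[1]1...   (C,1)→(C,0,R)
state=C head=2 tape=.0[1]...   (C,1)→(C,0,R)
state=C head=3 tape=.00[.]..   (C,.)→(D,1,L)
state=D head=2 tape=.0[0]1..   (D,0)→(A,0,L)
state=A head=1 tape=.[0]01..   (A,0)→(A,0,R)
state=A head=2 tape=.0[0]1..   (A,0)→(A,0,R)
state=A head=3 tape=.00[1]..   (A,1)→(C,1,R)
state=C head=4 tape=.001[.].   (C,.)→(D,1,L)
state=D head=3 tape=.00[1]1.   (D,1)→(E,1,L)
state=E head=2 tape=.0[0]11.   (E,0)→(E,.,R)
state=E head=3 tape=.0.[1]1.   (E,1)→(C,.,R)
state=C head=4 tape=.0..[1].   (C,1)→(C,0,R)
state=C head=5 tape=.0..0[.]   (C,.)→(D,1,L)
state=D head=4 tape=.0..[0]1   (D,0)→(A,0,L)
state=A head=3 tape=.0.[.]01   (A,.)→(A,.,L)
state=A head=2 tape=.0[.].01   (A,.)→(A,.,L)
state=A head=1 tape=.[0]..01   (A,0)→(A,0,R)
state=A head=2 tape=.0[.].01   (A,.)→(A,.,L)
state=A head=1 tape=.[0]..01   (A,0)→(A,0,R)
state=A head=2 tape=.0[.].01   (A,.)→(A,.,L)
state=A head=1 tape=.[0]..01   (A,0)→(A,0,R)
state=A head=2 tape=.0[.].01   (A,.)→(A,.,L)
state=A head=1 tape=.[0]..01   (A,0)→(A,0,R)
state=A head=2 tape=.0[.].01
After 28 steps: state A, head at 2, tape 0..01.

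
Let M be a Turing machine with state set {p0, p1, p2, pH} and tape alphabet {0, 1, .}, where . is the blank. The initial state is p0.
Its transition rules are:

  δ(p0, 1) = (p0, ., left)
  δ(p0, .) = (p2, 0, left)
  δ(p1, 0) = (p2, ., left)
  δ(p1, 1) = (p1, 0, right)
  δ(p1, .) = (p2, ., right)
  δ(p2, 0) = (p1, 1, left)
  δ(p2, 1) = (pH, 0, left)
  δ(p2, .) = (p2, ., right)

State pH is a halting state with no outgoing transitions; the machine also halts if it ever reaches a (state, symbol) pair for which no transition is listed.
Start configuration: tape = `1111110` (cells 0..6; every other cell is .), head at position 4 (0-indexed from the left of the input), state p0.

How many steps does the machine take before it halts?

state=p0 head=4 tape=..1111[1]10   (p0,1)→(p0,.,left)
state=p0 head=3 tape=..111[1].10   (p0,1)→(p0,.,left)
state=p0 head=2 tape=..11[1]..10   (p0,1)→(p0,.,left)
state=p0 head=1 tape=..1[1]...10   (p0,1)→(p0,.,left)
state=p0 head=0 tape=..[1]....10   (p0,1)→(p0,.,left)
state=p0 head=-1 tape=.[.].....10   (p0,.)→(p2,0,left)
state=p2 head=-2 tape=[.]0.....10   (p2,.)→(p2,.,right)
state=p2 head=-1 tape=.[0].....10   (p2,0)→(p1,1,left)
state=p1 head=-2 tape=[.]1.....10   (p1,.)→(p2,.,right)
state=p2 head=-1 tape=.[1].....10   (p2,1)→(pH,0,left)
state=pH head=-2 tape=[.]0.....10
M halts after 10 transitions.

10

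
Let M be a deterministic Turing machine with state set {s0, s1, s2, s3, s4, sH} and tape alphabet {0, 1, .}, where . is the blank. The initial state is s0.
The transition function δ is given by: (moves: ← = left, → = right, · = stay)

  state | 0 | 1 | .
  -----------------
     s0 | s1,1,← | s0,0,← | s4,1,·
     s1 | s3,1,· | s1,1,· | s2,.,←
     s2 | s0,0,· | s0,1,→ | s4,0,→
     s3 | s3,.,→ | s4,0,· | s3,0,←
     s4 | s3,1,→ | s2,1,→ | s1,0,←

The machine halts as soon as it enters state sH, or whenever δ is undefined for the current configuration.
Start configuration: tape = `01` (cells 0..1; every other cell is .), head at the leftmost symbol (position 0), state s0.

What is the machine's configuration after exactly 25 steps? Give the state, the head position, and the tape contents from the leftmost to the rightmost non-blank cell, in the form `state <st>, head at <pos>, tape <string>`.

state s3, head at 1, tape 1.11000

s0 | ..[0]1...   read 0 → write 1, move ←, go to s1
s1 | .[.]11...   read . → write ., move ←, go to s2
s2 | [.].11...   read . → write 0, move →, go to s4
s4 | 0[.]11...   read . → write 0, move ←, go to s1
s1 | [0]011...   read 0 → write 1, move ·, go to s3
s3 | [1]011...   read 1 → write 0, move ·, go to s4
s4 | [0]011...   read 0 → write 1, move →, go to s3
s3 | 1[0]11...   read 0 → write ., move →, go to s3
s3 | 1.[1]1...   read 1 → write 0, move ·, go to s4
s4 | 1.[0]1...   read 0 → write 1, move →, go to s3
s3 | 1.1[1]...   read 1 → write 0, move ·, go to s4
s4 | 1.1[0]...   read 0 → write 1, move →, go to s3
s3 | 1.11[.]..   read . → write 0, move ←, go to s3
s3 | 1.1[1]0..   read 1 → write 0, move ·, go to s4
s4 | 1.1[0]0..   read 0 → write 1, move →, go to s3
s3 | 1.11[0]..   read 0 → write ., move →, go to s3
s3 | 1.11.[.].   read . → write 0, move ←, go to s3
s3 | 1.11[.]0.   read . → write 0, move ←, go to s3
s3 | 1.1[1]00.   read 1 → write 0, move ·, go to s4
s4 | 1.1[0]00.   read 0 → write 1, move →, go to s3
s3 | 1.11[0]0.   read 0 → write ., move →, go to s3
s3 | 1.11.[0].   read 0 → write ., move →, go to s3
s3 | 1.11..[.]   read . → write 0, move ←, go to s3
s3 | 1.11.[.]0   read . → write 0, move ←, go to s3
s3 | 1.11[.]00   read . → write 0, move ←, go to s3
s3 | 1.1[1]000
After 25 steps: state s3, head at 1, tape 1.11000.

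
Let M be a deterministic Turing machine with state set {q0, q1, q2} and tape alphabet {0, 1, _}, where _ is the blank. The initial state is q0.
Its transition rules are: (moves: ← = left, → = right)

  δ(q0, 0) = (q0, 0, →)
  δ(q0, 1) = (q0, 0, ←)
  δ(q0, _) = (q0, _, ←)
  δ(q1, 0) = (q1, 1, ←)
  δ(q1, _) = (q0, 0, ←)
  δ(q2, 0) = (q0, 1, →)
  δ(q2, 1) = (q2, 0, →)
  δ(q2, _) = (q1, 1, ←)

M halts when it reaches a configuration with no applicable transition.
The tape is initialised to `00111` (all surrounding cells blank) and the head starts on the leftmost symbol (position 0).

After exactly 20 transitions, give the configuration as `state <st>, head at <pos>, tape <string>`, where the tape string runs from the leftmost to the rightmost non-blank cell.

state q0, head at 4, tape 00000

state=q0 head=0 tape=[0]0111_   (q0,0)→(q0,0,→)
state=q0 head=1 tape=0[0]111_   (q0,0)→(q0,0,→)
state=q0 head=2 tape=00[1]11_   (q0,1)→(q0,0,←)
state=q0 head=1 tape=0[0]011_   (q0,0)→(q0,0,→)
state=q0 head=2 tape=00[0]11_   (q0,0)→(q0,0,→)
state=q0 head=3 tape=000[1]1_   (q0,1)→(q0,0,←)
state=q0 head=2 tape=00[0]01_   (q0,0)→(q0,0,→)
state=q0 head=3 tape=000[0]1_   (q0,0)→(q0,0,→)
state=q0 head=4 tape=0000[1]_   (q0,1)→(q0,0,←)
state=q0 head=3 tape=000[0]0_   (q0,0)→(q0,0,→)
state=q0 head=4 tape=0000[0]_   (q0,0)→(q0,0,→)
state=q0 head=5 tape=00000[_]   (q0,_)→(q0,_,←)
state=q0 head=4 tape=0000[0]_   (q0,0)→(q0,0,→)
state=q0 head=5 tape=00000[_]   (q0,_)→(q0,_,←)
state=q0 head=4 tape=0000[0]_   (q0,0)→(q0,0,→)
state=q0 head=5 tape=00000[_]   (q0,_)→(q0,_,←)
state=q0 head=4 tape=0000[0]_   (q0,0)→(q0,0,→)
state=q0 head=5 tape=00000[_]   (q0,_)→(q0,_,←)
state=q0 head=4 tape=0000[0]_   (q0,0)→(q0,0,→)
state=q0 head=5 tape=00000[_]   (q0,_)→(q0,_,←)
state=q0 head=4 tape=0000[0]_
After 20 steps: state q0, head at 4, tape 00000.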